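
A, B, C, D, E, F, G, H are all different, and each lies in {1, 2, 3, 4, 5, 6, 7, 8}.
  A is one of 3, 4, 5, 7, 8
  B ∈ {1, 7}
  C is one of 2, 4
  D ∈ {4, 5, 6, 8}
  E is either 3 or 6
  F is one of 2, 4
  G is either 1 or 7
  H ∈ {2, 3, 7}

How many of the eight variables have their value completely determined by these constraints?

B and G share exactly the 2 values {1, 7}; by pigeonhole those values go to them, so strike 1, 7 from A, H.
C and F share exactly the 2 values {2, 4}; by pigeonhole those values go to them, so strike 2, 4 from A, D, H.
H must be 3 (only option left). Strike 3 from A, E.
E has just one choice, so E = 6. So D can't be 6.
Determined: E=6, H=3. The other variables each still have more than one consistent value. That makes 2.

2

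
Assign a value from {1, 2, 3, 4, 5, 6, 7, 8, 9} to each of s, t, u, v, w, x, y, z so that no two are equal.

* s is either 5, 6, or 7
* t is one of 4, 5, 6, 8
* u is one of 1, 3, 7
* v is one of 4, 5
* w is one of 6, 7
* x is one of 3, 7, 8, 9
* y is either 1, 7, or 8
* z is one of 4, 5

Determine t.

The 8 variables together cover exactly {1, 3, 4, 5, 6, 7, 8, 9} — 8 values for 8 variables — and 9 appears only in x's list, so x = 9.
The 7 still-open variables together cover exactly {1, 3, 4, 5, 6, 7, 8} — 7 values for 7 variables — and 3 appears only in u's list, so u = 3.
The 6 still-open variables together cover exactly {1, 4, 5, 6, 7, 8} — 6 values for 6 variables — and 1 appears only in y's list, so y = 1.
The 5 still-open variables together cover exactly {4, 5, 6, 7, 8} — 5 values for 5 variables — and 8 appears only in t's list, so t = 8.

8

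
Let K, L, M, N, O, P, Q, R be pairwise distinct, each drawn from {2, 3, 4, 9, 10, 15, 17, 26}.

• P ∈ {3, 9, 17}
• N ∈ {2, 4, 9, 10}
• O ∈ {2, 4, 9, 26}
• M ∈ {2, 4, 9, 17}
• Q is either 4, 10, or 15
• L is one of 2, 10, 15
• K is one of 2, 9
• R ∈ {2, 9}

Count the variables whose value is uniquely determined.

The 8 variables draw from only 8 values {2, 3, 4, 9, 10, 15, 17, 26}, so each is used; only P can be 3, hence P = 3.
The 7 still-open variables together cover exactly {2, 4, 9, 10, 15, 17, 26} — 7 values for 7 variables — and 17 appears only in M's list, so M = 17.
The 6 still-open variables together cover exactly {2, 4, 9, 10, 15, 26} — 6 values for 6 variables — and 26 appears only in O's list, so O = 26.
K and R between them cover only {2, 9} — a naked pair. Remove those values from L, N.
Determined: M=17, O=26, P=3. The other variables each still have more than one consistent value. That makes 3.

3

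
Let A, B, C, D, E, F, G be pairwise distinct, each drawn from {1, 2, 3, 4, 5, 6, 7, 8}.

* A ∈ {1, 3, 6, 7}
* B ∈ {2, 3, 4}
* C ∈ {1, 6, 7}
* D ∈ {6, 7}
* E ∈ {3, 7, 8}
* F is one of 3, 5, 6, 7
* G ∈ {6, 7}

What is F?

D and G share exactly the 2 values {6, 7}; by pigeonhole those values go to them, so strike 6, 7 from A, C, E, F.
That leaves C = 1. So A can't be 1.
A must be 3 (only option left). So B, E, F can't be 3.
So F = 5.

5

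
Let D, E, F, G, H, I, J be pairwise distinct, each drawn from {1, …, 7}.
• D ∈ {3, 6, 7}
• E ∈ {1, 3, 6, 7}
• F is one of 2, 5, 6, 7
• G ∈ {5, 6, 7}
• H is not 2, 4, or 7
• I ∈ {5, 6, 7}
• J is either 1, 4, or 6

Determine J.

4

Among the 7 variables, 2 fits only F (and all 7 values in {1, 2, 3, 4, 5, 6, 7} must be used), so F = 2.
Among the 6 still-open variables, 4 fits only J (and all 6 values in {1, 3, 4, 5, 6, 7} must be used), so J = 4.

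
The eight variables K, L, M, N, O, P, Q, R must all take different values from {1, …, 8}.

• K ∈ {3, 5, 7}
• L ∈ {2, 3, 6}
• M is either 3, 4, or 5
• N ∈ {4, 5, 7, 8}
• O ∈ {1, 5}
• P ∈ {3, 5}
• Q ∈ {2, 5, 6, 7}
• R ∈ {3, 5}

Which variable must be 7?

Among the 8 variables, 1 fits only O (and all 8 values in {1, 2, 3, 4, 5, 6, 7, 8} must be used), so O = 1.
Among the 7 still-open variables, 8 fits only N (and all 7 values in {2, 3, 4, 5, 6, 7, 8} must be used), so N = 8.
Among the 6 still-open variables, 4 fits only M (and all 6 values in {2, 3, 4, 5, 6, 7} must be used), so M = 4.
The 2 variables P and R are confined to {3, 5}, which locks those values in; drop them from K, L, Q.
So 7 goes to K.

K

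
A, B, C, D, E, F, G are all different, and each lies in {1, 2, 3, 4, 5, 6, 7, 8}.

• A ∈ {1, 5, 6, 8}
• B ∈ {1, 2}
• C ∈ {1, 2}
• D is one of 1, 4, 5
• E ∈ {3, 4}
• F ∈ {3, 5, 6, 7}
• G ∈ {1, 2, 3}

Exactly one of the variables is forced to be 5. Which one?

D

B and C between them cover only {1, 2} — a naked pair. Remove those values from A, D, G.
G's domain is down to {3}, so G = 3. So E, F can't be 3.
E has just one choice, so E = 4. Remove 4 from D.
So 5 goes to D.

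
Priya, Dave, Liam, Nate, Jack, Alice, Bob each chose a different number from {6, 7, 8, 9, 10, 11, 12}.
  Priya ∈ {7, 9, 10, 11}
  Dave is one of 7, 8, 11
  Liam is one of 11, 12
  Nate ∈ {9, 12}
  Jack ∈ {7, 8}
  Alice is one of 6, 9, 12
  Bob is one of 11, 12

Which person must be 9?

Nate

Among the 7 variables, 6 fits only Alice (and all 7 values in {6, 7, 8, 9, 10, 11, 12} must be used), so Alice = 6.
The 6 still-open variables together cover exactly {7, 8, 9, 10, 11, 12} — 6 values for 6 variables — and 10 appears only in Priya's list, so Priya = 10.
Among the 5 still-open variables, 9 fits only Nate (and all 5 values in {7, 8, 9, 11, 12} must be used), so Nate = 9.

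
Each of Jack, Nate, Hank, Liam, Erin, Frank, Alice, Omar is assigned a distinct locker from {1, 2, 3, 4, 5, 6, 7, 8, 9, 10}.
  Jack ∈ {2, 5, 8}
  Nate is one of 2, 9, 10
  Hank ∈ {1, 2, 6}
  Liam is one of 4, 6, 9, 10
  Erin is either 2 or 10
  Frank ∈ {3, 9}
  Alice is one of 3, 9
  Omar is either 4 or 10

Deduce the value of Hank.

1

Frank and Alice between them cover only {3, 9} — a naked pair. Remove those values from Nate, Liam.
Nate and Erin share exactly the 2 values {2, 10}; by pigeonhole those values go to them, so strike 2, 10 from Jack, Hank, Liam, Omar.
Omar must be 4 (only option left). Eliminate 4 elsewhere: Liam.
Liam must be 6 (only option left). Remove 6 from Hank.
So Hank = 1.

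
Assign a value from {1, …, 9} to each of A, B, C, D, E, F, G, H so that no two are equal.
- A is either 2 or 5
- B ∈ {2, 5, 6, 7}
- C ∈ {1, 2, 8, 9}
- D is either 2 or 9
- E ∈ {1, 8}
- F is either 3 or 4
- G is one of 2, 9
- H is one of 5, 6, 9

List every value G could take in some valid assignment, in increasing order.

D and G share exactly the 2 values {2, 9}; by pigeonhole those values go to them, so strike 2, 9 from A, B, C, H.
A's domain is down to {5}, so A = 5. Strike 5 from B, H.
H must be 6 (only option left). Remove 6 from B.
B must be 7 (only option left).
No further eliminations apply; G can still be any of 2, 9.

2, 9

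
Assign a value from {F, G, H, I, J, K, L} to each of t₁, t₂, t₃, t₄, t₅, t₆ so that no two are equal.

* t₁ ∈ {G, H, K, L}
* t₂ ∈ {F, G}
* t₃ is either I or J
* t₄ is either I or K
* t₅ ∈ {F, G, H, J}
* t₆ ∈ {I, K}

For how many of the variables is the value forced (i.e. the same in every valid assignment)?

t₄ and t₆ share exactly the 2 values {I, K}; by pigeonhole those values go to them, so strike I, K from t₁, t₃.
t₃ must be J (only option left). Strike J from t₅.
Determined: t₃=J. The other variables each still have more than one consistent value. That makes 1.

1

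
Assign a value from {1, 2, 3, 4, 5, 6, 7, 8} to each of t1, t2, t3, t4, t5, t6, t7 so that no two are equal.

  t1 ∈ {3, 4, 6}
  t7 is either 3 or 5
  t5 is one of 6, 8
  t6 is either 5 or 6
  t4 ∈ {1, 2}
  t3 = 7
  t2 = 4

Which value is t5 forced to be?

8

t2 must be 4 (only option left). Strike 4 from t1.
That leaves t3 = 7.
t1, t6, t7 between them cover only {3, 5, 6} — a naked triple. Remove those values from t5.
So t5 = 8.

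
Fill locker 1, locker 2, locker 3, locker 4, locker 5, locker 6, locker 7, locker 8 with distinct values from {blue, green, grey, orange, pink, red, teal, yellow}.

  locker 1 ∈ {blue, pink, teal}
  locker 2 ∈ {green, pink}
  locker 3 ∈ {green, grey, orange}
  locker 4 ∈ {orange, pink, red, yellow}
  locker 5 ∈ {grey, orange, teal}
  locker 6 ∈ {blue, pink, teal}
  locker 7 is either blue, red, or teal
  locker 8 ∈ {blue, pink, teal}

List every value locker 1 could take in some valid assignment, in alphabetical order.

Among the 8 variables, yellow fits only locker 4 (and all 8 values in {blue, green, grey, orange, pink, red, teal, yellow} must be used), so locker 4 = yellow.
Among the 7 still-open variables, red fits only locker 7 (and all 7 values in {blue, green, grey, orange, pink, red, teal} must be used), so locker 7 = red.
locker 1, locker 6, locker 8 between them cover only {blue, pink, teal} — a naked triple. Remove those values from locker 2, locker 5.
locker 2 must be green (only option left). Strike green from locker 3.
No further eliminations apply; locker 1 can still be any of blue, pink, teal.

blue, pink, teal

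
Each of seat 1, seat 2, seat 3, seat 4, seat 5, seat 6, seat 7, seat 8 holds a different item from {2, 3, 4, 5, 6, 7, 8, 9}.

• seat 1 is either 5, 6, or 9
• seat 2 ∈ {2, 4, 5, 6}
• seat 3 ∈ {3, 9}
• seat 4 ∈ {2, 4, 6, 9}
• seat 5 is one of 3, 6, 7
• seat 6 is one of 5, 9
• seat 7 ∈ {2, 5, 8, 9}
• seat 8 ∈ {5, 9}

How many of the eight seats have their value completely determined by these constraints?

4

The 8 variables together cover exactly {2, 3, 4, 5, 6, 7, 8, 9} — 8 values for 8 variables — and 7 appears only in seat 5's list, so seat 5 = 7.
The 7 still-open variables draw from only 7 values {2, 3, 4, 5, 6, 8, 9}, so each is used; only seat 3 can be 3, hence seat 3 = 3.
Among the 6 still-open variables, 8 fits only seat 7 (and all 6 values in {2, 4, 5, 6, 8, 9} must be used), so seat 7 = 8.
seat 6 and seat 8 between them cover only {5, 9} — a naked pair. Remove those values from seat 1, seat 2, seat 4.
seat 1 has just one choice, so seat 1 = 6. Remove 6 from seat 2, seat 4.
Determined: seat 1=6, seat 3=3, seat 5=7, seat 7=8. The other seats each still have more than one consistent value. That makes 4.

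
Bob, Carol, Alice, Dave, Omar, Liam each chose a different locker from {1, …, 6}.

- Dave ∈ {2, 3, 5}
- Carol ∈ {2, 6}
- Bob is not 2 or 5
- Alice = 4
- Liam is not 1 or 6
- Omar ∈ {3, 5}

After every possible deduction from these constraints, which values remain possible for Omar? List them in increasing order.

3, 5

Alice must be 4 (only option left). So Bob, Liam can't be 4.
The 5 still-open variables together cover exactly {1, 2, 3, 5, 6} — 5 values for 5 variables — and 1 appears only in Bob's list, so Bob = 1.
The 4 still-open variables together cover exactly {2, 3, 5, 6} — 4 values for 4 variables — and 6 appears only in Carol's list, so Carol = 6.
No further eliminations apply; Omar can still be any of 3, 5.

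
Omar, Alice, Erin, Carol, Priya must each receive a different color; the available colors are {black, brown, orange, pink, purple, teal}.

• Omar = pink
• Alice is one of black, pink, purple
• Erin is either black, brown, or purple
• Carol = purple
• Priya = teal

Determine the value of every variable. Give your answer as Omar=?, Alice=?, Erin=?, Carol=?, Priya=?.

Omar=pink, Alice=black, Erin=brown, Carol=purple, Priya=teal

Omar's domain is down to {pink}, so Omar = pink. Eliminate pink elsewhere: Alice.
Carol has just one choice, so Carol = purple. Strike purple from Alice, Erin.
Priya must be teal (only option left).
Alice's domain is down to {black}, so Alice = black. Strike black from Erin.
Erin has just one choice, so Erin = brown.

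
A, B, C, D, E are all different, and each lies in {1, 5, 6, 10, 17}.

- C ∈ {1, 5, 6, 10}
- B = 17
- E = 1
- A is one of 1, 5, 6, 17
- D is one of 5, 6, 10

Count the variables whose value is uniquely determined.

B must be 17 (only option left). Remove 17 from A.
E must be 1 (only option left). So A, C can't be 1.
Determined: B=17, E=1. The other variables each still have more than one consistent value. That makes 2.

2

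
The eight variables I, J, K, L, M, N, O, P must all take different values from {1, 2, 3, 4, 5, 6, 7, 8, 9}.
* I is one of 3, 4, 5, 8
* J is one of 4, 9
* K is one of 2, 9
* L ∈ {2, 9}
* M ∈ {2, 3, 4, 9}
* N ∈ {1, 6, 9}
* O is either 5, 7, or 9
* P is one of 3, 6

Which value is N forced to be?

1

K and L share exactly the 2 values {2, 9}; by pigeonhole those values go to them, so strike 2, 9 from J, M, N, O.
J's domain is down to {4}, so J = 4. Remove 4 from I, M.
M must be 3 (only option left). So I, P can't be 3.
P must be 6 (only option left). So N can't be 6.
So N = 1.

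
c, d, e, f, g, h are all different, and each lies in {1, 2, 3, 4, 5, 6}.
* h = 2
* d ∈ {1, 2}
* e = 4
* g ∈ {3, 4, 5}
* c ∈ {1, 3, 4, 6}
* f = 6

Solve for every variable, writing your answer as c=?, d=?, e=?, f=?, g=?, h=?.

c=3, d=1, e=4, f=6, g=5, h=2

e must be 4 (only option left). Strike 4 from c, g.
That leaves f = 6. So c can't be 6.
h has just one choice, so h = 2. So d can't be 2.
d must be 1 (only option left). Remove 1 from c.
c's domain is down to {3}, so c = 3. Strike 3 from g.
That leaves g = 5.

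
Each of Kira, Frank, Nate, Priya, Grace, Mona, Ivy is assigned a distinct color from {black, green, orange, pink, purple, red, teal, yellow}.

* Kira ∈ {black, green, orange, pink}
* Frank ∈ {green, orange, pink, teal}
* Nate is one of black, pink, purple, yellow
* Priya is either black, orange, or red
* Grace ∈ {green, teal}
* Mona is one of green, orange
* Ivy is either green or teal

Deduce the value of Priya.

red

The 2 variables Grace and Ivy are confined to {green, teal}, which locks those values in; drop them from Kira, Frank, Mona.
Mona's domain is down to {orange}, so Mona = orange. Eliminate orange elsewhere: Kira, Frank, Priya.
Frank must be pink (only option left). So Kira, Nate can't be pink.
That leaves Kira = black. So Nate, Priya can't be black.
So Priya = red.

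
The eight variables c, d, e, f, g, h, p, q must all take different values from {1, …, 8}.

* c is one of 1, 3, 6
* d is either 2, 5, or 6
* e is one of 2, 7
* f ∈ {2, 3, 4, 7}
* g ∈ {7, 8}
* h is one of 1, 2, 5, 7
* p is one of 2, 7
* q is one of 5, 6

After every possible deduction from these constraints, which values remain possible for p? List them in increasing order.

The 8 variables together cover exactly {1, 2, 3, 4, 5, 6, 7, 8} — 8 values for 8 variables — and 4 appears only in f's list, so f = 4.
Among the 7 still-open variables, 3 fits only c (and all 7 values in {1, 2, 3, 5, 6, 7, 8} must be used), so c = 3.
The 6 still-open variables together cover exactly {1, 2, 5, 6, 7, 8} — 6 values for 6 variables — and 1 appears only in h's list, so h = 1.
The 5 still-open variables together cover exactly {2, 5, 6, 7, 8} — 5 values for 5 variables — and 8 appears only in g's list, so g = 8.
e and p share exactly the 2 values {2, 7}; by pigeonhole those values go to them, so strike 2, 7 from d.
No further eliminations apply; p can still be any of 2, 7.

2, 7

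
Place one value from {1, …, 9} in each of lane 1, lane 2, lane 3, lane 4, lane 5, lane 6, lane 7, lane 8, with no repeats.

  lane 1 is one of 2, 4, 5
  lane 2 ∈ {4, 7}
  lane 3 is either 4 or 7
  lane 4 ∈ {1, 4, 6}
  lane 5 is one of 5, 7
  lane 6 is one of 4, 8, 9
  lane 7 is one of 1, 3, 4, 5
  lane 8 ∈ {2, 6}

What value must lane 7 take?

The 2 variables lane 2 and lane 3 are confined to {4, 7}, which locks those values in; drop them from lane 1, lane 4, lane 5, lane 6, lane 7.
lane 5 must be 5 (only option left). Strike 5 from lane 1, lane 7.
lane 1 must be 2 (only option left). Remove 2 from lane 8.
lane 8 has just one choice, so lane 8 = 6. Remove 6 from lane 4.
lane 4 must be 1 (only option left). Strike 1 from lane 7.
So lane 7 = 3.

3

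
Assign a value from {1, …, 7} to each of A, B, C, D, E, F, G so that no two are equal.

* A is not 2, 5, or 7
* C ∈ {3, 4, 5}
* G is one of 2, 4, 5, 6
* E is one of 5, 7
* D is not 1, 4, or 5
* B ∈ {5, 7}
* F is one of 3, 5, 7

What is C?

4

The 7 variables draw from only 7 values {1, 2, 3, 4, 5, 6, 7}, so each is used; only A can be 1, hence A = 1.
B and E share exactly the 2 values {5, 7}; by pigeonhole those values go to them, so strike 5, 7 from C, D, F, G.
F's domain is down to {3}, so F = 3. Eliminate 3 elsewhere: C, D.
So C = 4.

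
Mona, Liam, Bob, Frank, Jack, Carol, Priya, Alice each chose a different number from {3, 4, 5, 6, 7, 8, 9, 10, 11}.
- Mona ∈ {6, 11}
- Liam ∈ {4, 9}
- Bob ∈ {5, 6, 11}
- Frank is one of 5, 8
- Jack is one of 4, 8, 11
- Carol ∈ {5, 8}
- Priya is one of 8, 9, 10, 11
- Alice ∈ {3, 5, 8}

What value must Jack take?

4

The 8 variables together cover exactly {3, 4, 5, 6, 8, 9, 10, 11} — 8 values for 8 variables — and 3 appears only in Alice's list, so Alice = 3.
The 7 still-open variables together cover exactly {4, 5, 6, 8, 9, 10, 11} — 7 values for 7 variables — and 10 appears only in Priya's list, so Priya = 10.
Among the 6 still-open variables, 9 fits only Liam (and all 6 values in {4, 5, 6, 8, 9, 11} must be used), so Liam = 9.
The 5 still-open variables draw from only 5 values {4, 5, 6, 8, 11}, so each is used; only Jack can be 4, hence Jack = 4.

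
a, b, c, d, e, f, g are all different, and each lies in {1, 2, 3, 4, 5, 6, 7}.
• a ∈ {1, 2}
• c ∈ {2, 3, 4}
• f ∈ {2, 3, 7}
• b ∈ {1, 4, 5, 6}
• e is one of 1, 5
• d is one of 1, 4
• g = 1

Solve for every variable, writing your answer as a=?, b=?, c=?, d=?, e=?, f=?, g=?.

a=2, b=6, c=3, d=4, e=5, f=7, g=1

g's domain is down to {1}, so g = 1. Remove 1 from a, b, d, e.
That leaves a = 2. Remove 2 from c, f.
d's domain is down to {4}, so d = 4. Strike 4 from b, c.
That leaves e = 5. Remove 5 from b.
b must be 6 (only option left).
c's domain is down to {3}, so c = 3. Eliminate 3 elsewhere: f.
That leaves f = 7.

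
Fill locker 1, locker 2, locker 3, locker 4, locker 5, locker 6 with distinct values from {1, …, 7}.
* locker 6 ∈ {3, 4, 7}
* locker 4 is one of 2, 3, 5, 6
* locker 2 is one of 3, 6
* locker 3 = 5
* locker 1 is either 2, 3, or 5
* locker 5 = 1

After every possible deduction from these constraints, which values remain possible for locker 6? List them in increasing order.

locker 3's domain is down to {5}, so locker 3 = 5. Eliminate 5 elsewhere: locker 1, locker 4.
That leaves locker 5 = 1.
The 3 variables locker 1, locker 2, locker 4 are confined to {2, 3, 6}, which locks those values in; drop them from locker 6.
No further eliminations apply; locker 6 can still be any of 4, 7.

4, 7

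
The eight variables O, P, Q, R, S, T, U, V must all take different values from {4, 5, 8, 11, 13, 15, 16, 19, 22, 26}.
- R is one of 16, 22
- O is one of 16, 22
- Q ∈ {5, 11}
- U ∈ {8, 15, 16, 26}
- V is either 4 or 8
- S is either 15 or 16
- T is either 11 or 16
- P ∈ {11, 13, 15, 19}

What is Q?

5

O and R between them cover only {16, 22} — a naked pair. Remove those values from S, T, U.
That leaves S = 15. Strike 15 from P, U.
T must be 11 (only option left). Eliminate 11 elsewhere: P, Q.
So Q = 5.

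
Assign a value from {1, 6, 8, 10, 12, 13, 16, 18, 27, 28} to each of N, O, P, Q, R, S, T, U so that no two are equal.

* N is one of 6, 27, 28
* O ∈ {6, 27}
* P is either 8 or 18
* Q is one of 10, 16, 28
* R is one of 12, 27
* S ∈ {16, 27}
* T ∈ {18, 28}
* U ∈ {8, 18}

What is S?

The 8 variables draw from only 8 values {6, 8, 10, 12, 16, 18, 27, 28}, so each is used; only Q can be 10, hence Q = 10.
The 7 still-open variables together cover exactly {6, 8, 12, 16, 18, 27, 28} — 7 values for 7 variables — and 12 appears only in R's list, so R = 12.
The 6 still-open variables draw from only 6 values {6, 8, 16, 18, 27, 28}, so each is used; only S can be 16, hence S = 16.

16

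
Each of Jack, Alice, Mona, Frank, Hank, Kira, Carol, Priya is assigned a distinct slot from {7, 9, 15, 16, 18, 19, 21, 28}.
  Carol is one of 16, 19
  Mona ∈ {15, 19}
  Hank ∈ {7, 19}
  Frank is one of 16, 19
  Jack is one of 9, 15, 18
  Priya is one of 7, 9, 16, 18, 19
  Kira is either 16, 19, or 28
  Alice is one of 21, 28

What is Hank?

Among the 8 variables, 21 fits only Alice (and all 8 values in {7, 9, 15, 16, 18, 19, 21, 28} must be used), so Alice = 21.
The 7 still-open variables draw from only 7 values {7, 9, 15, 16, 18, 19, 28}, so each is used; only Kira can be 28, hence Kira = 28.
Frank and Carol share exactly the 2 values {16, 19}; by pigeonhole those values go to them, so strike 16, 19 from Mona, Hank, Priya.
So Hank = 7.

7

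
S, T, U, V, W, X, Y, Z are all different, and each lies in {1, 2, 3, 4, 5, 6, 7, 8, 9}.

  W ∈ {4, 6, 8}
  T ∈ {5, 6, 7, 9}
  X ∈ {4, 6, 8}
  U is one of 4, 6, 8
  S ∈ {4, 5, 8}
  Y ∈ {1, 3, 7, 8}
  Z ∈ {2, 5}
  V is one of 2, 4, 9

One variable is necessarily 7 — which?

U, W, X between them cover only {4, 6, 8} — a naked triple. Remove those values from S, T, V, Y.
S has just one choice, so S = 5. Strike 5 from T, Z.
Z's domain is down to {2}, so Z = 2. So V can't be 2.
V's domain is down to {9}, so V = 9. So T can't be 9.
So 7 goes to T.

T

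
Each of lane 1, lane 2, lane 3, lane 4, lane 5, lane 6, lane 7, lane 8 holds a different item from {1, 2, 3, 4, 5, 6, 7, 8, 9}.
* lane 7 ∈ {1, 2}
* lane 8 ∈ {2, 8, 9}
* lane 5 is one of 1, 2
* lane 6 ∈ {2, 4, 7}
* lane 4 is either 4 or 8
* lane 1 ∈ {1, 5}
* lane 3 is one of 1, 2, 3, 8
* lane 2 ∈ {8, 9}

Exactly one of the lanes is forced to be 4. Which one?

The 8 variables draw from only 8 values {1, 2, 3, 4, 5, 7, 8, 9}, so each is used; only lane 3 can be 3, hence lane 3 = 3.
The 7 still-open variables together cover exactly {1, 2, 4, 5, 7, 8, 9} — 7 values for 7 variables — and 5 appears only in lane 1's list, so lane 1 = 5.
The 6 still-open variables draw from only 6 values {1, 2, 4, 7, 8, 9}, so each is used; only lane 6 can be 7, hence lane 6 = 7.
Among the 5 still-open variables, 4 fits only lane 4 (and all 5 values in {1, 2, 4, 8, 9} must be used), so lane 4 = 4.

lane 4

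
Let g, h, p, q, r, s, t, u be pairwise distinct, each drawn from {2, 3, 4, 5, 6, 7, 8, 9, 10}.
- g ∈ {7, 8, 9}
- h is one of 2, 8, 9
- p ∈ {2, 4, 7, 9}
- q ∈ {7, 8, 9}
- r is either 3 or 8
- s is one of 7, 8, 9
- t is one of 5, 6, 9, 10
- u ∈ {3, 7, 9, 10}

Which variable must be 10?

The 3 variables g, q, s are confined to {7, 8, 9}, which locks those values in; drop them from h, p, r, t, u.
h must be 2 (only option left). So p can't be 2.
p must be 4 (only option left).
r's domain is down to {3}, so r = 3. So u can't be 3.
So 10 goes to u.

u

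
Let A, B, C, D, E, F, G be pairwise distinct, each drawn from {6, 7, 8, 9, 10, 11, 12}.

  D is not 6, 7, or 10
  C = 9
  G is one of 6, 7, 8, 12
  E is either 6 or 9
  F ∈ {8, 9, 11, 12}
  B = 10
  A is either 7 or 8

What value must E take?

6

B must be 10 (only option left).
C's domain is down to {9}, so C = 9. Strike 9 from D, E, F.
So E = 6.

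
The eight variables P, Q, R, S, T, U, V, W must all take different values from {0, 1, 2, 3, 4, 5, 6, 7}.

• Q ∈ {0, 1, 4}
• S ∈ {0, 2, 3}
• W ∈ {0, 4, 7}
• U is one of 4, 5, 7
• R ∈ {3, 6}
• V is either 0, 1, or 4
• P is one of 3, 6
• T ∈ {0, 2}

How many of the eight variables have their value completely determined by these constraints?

The 8 variables together cover exactly {0, 1, 2, 3, 4, 5, 6, 7} — 8 values for 8 variables — and 5 appears only in U's list, so U = 5.
Among the 7 still-open variables, 7 fits only W (and all 7 values in {0, 1, 2, 3, 4, 6, 7} must be used), so W = 7.
P and R share exactly the 2 values {3, 6}; by pigeonhole those values go to them, so strike 3, 6 from S.
S and T share exactly the 2 values {0, 2}; by pigeonhole those values go to them, so strike 0, 2 from Q, V.
Determined: U=5, W=7. The other variables each still have more than one consistent value. That makes 2.

2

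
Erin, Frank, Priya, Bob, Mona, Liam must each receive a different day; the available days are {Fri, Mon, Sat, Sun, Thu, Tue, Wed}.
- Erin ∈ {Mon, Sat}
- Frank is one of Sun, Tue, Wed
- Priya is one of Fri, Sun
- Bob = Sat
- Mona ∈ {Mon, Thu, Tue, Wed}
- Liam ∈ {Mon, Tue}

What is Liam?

Tue

Bob has just one choice, so Bob = Sat. Remove Sat from Erin.
Erin's domain is down to {Mon}, so Erin = Mon. Eliminate Mon elsewhere: Mona, Liam.
So Liam = Tue.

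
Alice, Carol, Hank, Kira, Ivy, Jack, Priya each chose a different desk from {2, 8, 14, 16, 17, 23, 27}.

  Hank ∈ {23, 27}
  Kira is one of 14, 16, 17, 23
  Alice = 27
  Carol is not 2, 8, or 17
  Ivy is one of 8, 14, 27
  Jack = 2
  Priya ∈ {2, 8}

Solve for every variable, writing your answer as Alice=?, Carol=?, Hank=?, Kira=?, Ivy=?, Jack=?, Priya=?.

Alice's domain is down to {27}, so Alice = 27. Remove 27 from Carol, Hank, Ivy.
That leaves Hank = 23. So Carol, Kira can't be 23.
That leaves Jack = 2. So Priya can't be 2.
Priya's domain is down to {8}, so Priya = 8. Remove 8 from Ivy.
Ivy must be 14 (only option left). Strike 14 from Carol, Kira.
That leaves Carol = 16. Remove 16 from Kira.
That leaves Kira = 17.

Alice=27, Carol=16, Hank=23, Kira=17, Ivy=14, Jack=2, Priya=8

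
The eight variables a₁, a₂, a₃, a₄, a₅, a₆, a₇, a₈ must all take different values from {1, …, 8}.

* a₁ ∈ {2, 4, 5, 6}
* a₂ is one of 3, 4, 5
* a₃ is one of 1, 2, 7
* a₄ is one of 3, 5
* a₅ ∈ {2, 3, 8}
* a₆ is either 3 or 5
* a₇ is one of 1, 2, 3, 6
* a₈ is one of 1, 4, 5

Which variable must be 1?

Among the 8 variables, 7 fits only a₃ (and all 8 values in {1, 2, 3, 4, 5, 6, 7, 8} must be used), so a₃ = 7.
The 7 still-open variables draw from only 7 values {1, 2, 3, 4, 5, 6, 8}, so each is used; only a₅ can be 8, hence a₅ = 8.
a₄ and a₆ share exactly the 2 values {3, 5}; by pigeonhole those values go to them, so strike 3, 5 from a₁, a₂, a₇, a₈.
a₂'s domain is down to {4}, so a₂ = 4. Eliminate 4 elsewhere: a₁, a₈.
So 1 goes to a₈.

a₈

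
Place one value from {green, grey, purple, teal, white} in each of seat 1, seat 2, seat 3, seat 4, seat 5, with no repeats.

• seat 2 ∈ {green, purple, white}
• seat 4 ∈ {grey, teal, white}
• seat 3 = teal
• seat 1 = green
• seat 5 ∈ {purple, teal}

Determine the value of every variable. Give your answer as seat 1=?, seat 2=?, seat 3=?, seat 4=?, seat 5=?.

seat 1=green, seat 2=white, seat 3=teal, seat 4=grey, seat 5=purple

seat 1 must be green (only option left). So seat 2 can't be green.
seat 3 must be teal (only option left). Strike teal from seat 4, seat 5.
That leaves seat 5 = purple. Remove purple from seat 2.
seat 2's domain is down to {white}, so seat 2 = white. So seat 4 can't be white.
seat 4's domain is down to {grey}, so seat 4 = grey.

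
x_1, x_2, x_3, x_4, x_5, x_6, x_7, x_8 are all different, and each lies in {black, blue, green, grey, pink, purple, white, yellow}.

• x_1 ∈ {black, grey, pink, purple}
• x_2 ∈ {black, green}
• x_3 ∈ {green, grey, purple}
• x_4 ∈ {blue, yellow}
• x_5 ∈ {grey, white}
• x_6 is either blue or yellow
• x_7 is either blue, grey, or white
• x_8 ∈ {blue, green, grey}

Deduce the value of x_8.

green

Among the 8 variables, pink fits only x_1 (and all 8 values in {black, blue, green, grey, pink, purple, white, yellow} must be used), so x_1 = pink.
Among the 7 still-open variables, black fits only x_2 (and all 7 values in {black, blue, green, grey, purple, white, yellow} must be used), so x_2 = black.
The 6 still-open variables together cover exactly {blue, green, grey, purple, white, yellow} — 6 values for 6 variables — and purple appears only in x_3's list, so x_3 = purple.
Among the 5 still-open variables, green fits only x_8 (and all 5 values in {blue, green, grey, white, yellow} must be used), so x_8 = green.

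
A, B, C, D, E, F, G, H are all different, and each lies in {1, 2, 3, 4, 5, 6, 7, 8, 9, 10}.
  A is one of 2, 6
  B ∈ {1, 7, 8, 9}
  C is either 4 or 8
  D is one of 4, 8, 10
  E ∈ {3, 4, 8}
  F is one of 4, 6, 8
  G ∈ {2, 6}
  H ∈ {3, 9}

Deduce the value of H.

The 2 variables A and G are confined to {2, 6}, which locks those values in; drop them from F.
C and F between them cover only {4, 8} — a naked pair. Remove those values from B, D, E.
D must be 10 (only option left).
E has just one choice, so E = 3. Remove 3 from H.
So H = 9.

9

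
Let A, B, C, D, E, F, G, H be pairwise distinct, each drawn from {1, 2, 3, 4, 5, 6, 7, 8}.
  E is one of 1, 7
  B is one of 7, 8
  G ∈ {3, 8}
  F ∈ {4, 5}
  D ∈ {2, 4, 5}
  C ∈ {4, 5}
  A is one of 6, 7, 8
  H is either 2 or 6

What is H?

The 8 variables together cover exactly {1, 2, 3, 4, 5, 6, 7, 8} — 8 values for 8 variables — and 1 appears only in E's list, so E = 1.
Among the 7 still-open variables, 3 fits only G (and all 7 values in {2, 3, 4, 5, 6, 7, 8} must be used), so G = 3.
C and F between them cover only {4, 5} — a naked pair. Remove those values from D.
D has just one choice, so D = 2. Strike 2 from H.
So H = 6.

6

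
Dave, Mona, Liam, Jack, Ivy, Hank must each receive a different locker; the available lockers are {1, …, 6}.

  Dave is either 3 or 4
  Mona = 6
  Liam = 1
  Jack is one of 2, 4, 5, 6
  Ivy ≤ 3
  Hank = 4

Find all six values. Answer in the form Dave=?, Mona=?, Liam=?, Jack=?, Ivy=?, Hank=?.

Dave=3, Mona=6, Liam=1, Jack=5, Ivy=2, Hank=4

Mona must be 6 (only option left). Strike 6 from Jack.
Liam's domain is down to {1}, so Liam = 1. Remove 1 from Ivy.
Hank has just one choice, so Hank = 4. Eliminate 4 elsewhere: Dave, Jack.
That leaves Dave = 3. So Ivy can't be 3.
Ivy must be 2 (only option left). Strike 2 from Jack.
Jack has just one choice, so Jack = 5.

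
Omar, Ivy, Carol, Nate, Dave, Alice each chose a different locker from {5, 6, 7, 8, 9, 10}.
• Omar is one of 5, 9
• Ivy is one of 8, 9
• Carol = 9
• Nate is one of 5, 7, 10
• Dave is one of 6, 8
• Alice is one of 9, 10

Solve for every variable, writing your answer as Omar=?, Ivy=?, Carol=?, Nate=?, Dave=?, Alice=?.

Carol's domain is down to {9}, so Carol = 9. Strike 9 from Omar, Ivy, Alice.
Alice's domain is down to {10}, so Alice = 10. Strike 10 from Nate.
Omar has just one choice, so Omar = 5. Eliminate 5 elsewhere: Nate.
Ivy must be 8 (only option left). Remove 8 from Dave.
That leaves Nate = 7.
Dave's domain is down to {6}, so Dave = 6.

Omar=5, Ivy=8, Carol=9, Nate=7, Dave=6, Alice=10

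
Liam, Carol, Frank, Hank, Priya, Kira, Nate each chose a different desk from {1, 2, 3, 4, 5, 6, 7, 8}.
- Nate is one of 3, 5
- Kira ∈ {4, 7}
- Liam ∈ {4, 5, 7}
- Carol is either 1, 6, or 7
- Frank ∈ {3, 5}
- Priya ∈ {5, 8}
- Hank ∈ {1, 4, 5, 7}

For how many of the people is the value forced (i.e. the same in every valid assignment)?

The 7 variables draw from only 7 values {1, 3, 4, 5, 6, 7, 8}, so each is used; only Carol can be 6, hence Carol = 6.
The 6 still-open variables together cover exactly {1, 3, 4, 5, 7, 8} — 6 values for 6 variables — and 1 appears only in Hank's list, so Hank = 1.
The 5 still-open variables together cover exactly {3, 4, 5, 7, 8} — 5 values for 5 variables — and 8 appears only in Priya's list, so Priya = 8.
Frank and Nate between them cover only {3, 5} — a naked pair. Remove those values from Liam.
Determined: Carol=6, Hank=1, Priya=8. The other people each still have more than one consistent value. That makes 3.

3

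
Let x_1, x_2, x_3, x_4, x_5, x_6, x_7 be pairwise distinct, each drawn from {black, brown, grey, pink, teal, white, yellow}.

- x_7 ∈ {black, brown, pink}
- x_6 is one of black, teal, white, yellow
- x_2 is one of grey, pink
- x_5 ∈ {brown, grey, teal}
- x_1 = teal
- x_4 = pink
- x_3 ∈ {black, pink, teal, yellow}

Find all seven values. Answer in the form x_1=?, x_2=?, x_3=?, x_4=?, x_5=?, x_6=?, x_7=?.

x_1's domain is down to {teal}, so x_1 = teal. Strike teal from x_3, x_5, x_6.
x_4 must be pink (only option left). Strike pink from x_2, x_3, x_7.
x_2's domain is down to {grey}, so x_2 = grey. Remove grey from x_5.
That leaves x_5 = brown. Remove brown from x_7.
That leaves x_7 = black. So x_3, x_6 can't be black.
x_3's domain is down to {yellow}, so x_3 = yellow. So x_6 can't be yellow.
That leaves x_6 = white.

x_1=teal, x_2=grey, x_3=yellow, x_4=pink, x_5=brown, x_6=white, x_7=black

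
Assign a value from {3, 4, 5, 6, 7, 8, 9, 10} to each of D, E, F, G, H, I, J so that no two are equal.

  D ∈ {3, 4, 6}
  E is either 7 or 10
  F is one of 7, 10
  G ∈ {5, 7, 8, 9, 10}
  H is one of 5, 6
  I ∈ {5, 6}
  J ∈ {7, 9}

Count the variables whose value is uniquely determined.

E and F share exactly the 2 values {7, 10}; by pigeonhole those values go to them, so strike 7, 10 from G, J.
That leaves J = 9. Eliminate 9 elsewhere: G.
The 2 variables H and I are confined to {5, 6}, which locks those values in; drop them from D, G.
That leaves G = 8.
Determined: G=8, J=9. The other variables each still have more than one consistent value. That makes 2.

2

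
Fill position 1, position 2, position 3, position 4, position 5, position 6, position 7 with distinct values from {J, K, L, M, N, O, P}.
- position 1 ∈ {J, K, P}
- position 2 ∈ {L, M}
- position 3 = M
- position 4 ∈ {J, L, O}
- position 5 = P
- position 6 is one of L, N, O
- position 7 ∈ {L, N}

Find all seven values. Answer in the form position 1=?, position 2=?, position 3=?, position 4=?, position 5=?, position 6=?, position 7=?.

position 3's domain is down to {M}, so position 3 = M. So position 2 can't be M.
position 5 has just one choice, so position 5 = P. Remove P from position 1.
position 2's domain is down to {L}, so position 2 = L. Strike L from position 4, position 6, position 7.
position 7 must be N (only option left). So position 6 can't be N.
position 6's domain is down to {O}, so position 6 = O. Remove O from position 4.
position 4's domain is down to {J}, so position 4 = J. Remove J from position 1.
That leaves position 1 = K.

position 1=K, position 2=L, position 3=M, position 4=J, position 5=P, position 6=O, position 7=N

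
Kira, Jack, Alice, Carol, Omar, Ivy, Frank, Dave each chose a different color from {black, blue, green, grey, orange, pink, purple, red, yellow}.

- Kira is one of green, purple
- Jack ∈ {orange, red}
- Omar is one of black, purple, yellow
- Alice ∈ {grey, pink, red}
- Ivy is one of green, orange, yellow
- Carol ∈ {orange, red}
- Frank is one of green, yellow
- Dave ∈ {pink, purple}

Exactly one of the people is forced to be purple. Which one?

Kira

Among the 8 variables, black fits only Omar (and all 8 values in {black, green, grey, orange, pink, purple, red, yellow} must be used), so Omar = black.
The 7 still-open variables together cover exactly {green, grey, orange, pink, purple, red, yellow} — 7 values for 7 variables — and grey appears only in Alice's list, so Alice = grey.
The 6 still-open variables draw from only 6 values {green, orange, pink, purple, red, yellow}, so each is used; only Dave can be pink, hence Dave = pink.
Among the 5 still-open variables, purple fits only Kira (and all 5 values in {green, orange, purple, red, yellow} must be used), so Kira = purple.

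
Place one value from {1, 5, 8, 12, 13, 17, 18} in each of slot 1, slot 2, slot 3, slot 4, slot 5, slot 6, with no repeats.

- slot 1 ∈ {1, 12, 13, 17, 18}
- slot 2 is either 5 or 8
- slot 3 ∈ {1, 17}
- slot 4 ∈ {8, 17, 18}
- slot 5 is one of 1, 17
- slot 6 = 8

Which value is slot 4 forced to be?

18

slot 6 has just one choice, so slot 6 = 8. Remove 8 from slot 2, slot 4.
slot 2 must be 5 (only option left).
slot 3 and slot 5 between them cover only {1, 17} — a naked pair. Remove those values from slot 1, slot 4.
So slot 4 = 18.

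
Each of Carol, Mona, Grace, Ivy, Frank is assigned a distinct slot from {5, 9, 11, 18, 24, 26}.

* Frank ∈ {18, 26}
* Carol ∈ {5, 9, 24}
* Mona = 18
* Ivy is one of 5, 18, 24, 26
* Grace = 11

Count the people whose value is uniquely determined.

Mona must be 18 (only option left). So Ivy, Frank can't be 18.
Grace has just one choice, so Grace = 11.
Frank's domain is down to {26}, so Frank = 26. Strike 26 from Ivy.
Determined: Mona=18, Grace=11, Frank=26. The other people each still have more than one consistent value. That makes 3.

3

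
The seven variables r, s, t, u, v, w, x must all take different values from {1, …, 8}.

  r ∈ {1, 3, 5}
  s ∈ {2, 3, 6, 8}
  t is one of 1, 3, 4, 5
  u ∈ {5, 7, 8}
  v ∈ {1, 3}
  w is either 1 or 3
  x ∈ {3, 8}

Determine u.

v and w between them cover only {1, 3} — a naked pair. Remove those values from r, s, t, x.
r's domain is down to {5}, so r = 5. Eliminate 5 elsewhere: t, u.
t's domain is down to {4}, so t = 4.
x has just one choice, so x = 8. Remove 8 from s, u.
So u = 7.

7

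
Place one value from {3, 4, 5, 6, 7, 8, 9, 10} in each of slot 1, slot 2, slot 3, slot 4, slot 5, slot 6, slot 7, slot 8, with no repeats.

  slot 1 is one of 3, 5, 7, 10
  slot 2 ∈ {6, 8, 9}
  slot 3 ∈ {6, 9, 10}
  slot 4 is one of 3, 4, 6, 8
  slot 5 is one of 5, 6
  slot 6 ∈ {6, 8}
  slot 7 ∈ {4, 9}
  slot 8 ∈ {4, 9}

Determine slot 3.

The 8 variables draw from only 8 values {3, 4, 5, 6, 7, 8, 9, 10}, so each is used; only slot 1 can be 7, hence slot 1 = 7.
The 7 still-open variables together cover exactly {3, 4, 5, 6, 8, 9, 10} — 7 values for 7 variables — and 3 appears only in slot 4's list, so slot 4 = 3.
Among the 6 still-open variables, 5 fits only slot 5 (and all 6 values in {4, 5, 6, 8, 9, 10} must be used), so slot 5 = 5.
The 5 still-open variables draw from only 5 values {4, 6, 8, 9, 10}, so each is used; only slot 3 can be 10, hence slot 3 = 10.

10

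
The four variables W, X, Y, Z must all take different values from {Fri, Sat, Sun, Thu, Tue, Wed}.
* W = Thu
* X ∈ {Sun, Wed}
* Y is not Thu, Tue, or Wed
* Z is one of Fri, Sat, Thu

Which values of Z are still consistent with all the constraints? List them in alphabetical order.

Fri, Sat

W's domain is down to {Thu}, so W = Thu. Eliminate Thu elsewhere: Z.
No further eliminations apply; Z can still be any of Fri, Sat.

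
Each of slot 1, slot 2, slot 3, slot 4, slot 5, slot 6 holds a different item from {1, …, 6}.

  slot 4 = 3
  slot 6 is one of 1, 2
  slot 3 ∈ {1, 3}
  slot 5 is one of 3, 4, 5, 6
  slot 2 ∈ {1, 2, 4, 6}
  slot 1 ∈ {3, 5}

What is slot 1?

slot 4 must be 3 (only option left). So slot 1, slot 3, slot 5 can't be 3.
So slot 1 = 5.

5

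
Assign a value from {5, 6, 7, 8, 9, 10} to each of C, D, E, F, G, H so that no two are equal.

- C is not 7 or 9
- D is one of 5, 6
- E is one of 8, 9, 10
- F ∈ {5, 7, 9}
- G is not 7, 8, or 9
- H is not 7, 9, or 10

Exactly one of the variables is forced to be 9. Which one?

The 6 variables together cover exactly {5, 6, 7, 8, 9, 10} — 6 values for 6 variables — and 7 appears only in F's list, so F = 7.
The 5 still-open variables draw from only 5 values {5, 6, 8, 9, 10}, so each is used; only E can be 9, hence E = 9.

E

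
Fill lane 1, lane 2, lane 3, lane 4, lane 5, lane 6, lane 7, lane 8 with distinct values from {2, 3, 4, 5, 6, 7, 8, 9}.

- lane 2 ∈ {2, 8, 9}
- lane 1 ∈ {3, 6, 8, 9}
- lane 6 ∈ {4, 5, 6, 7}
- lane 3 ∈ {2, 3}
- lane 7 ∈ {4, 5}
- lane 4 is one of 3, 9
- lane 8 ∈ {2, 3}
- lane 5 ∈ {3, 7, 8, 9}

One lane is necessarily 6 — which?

lane 1

The 2 variables lane 3 and lane 8 are confined to {2, 3}, which locks those values in; drop them from lane 1, lane 2, lane 4, lane 5.
lane 4 has just one choice, so lane 4 = 9. So lane 1, lane 2, lane 5 can't be 9.
lane 2's domain is down to {8}, so lane 2 = 8. Eliminate 8 elsewhere: lane 1, lane 5.
So 6 goes to lane 1.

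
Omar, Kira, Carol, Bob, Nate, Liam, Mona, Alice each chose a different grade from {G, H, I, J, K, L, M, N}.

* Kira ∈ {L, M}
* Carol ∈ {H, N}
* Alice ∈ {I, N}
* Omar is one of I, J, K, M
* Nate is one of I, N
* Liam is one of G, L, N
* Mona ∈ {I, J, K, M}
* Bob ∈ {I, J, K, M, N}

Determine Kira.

The 8 variables draw from only 8 values {G, H, I, J, K, L, M, N}, so each is used; only Liam can be G, hence Liam = G.
Among the 7 still-open variables, H fits only Carol (and all 7 values in {H, I, J, K, L, M, N} must be used), so Carol = H.
The 6 still-open variables draw from only 6 values {I, J, K, L, M, N}, so each is used; only Kira can be L, hence Kira = L.

L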